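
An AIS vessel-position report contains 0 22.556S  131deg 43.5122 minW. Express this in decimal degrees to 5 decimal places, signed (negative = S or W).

Latitude: 22.556′ = 0.375933°; total 0.375933
S → negative
Longitude: 43.5122′ = 0.725203°; total 131.725203
W → negative

-0.37593, -131.72520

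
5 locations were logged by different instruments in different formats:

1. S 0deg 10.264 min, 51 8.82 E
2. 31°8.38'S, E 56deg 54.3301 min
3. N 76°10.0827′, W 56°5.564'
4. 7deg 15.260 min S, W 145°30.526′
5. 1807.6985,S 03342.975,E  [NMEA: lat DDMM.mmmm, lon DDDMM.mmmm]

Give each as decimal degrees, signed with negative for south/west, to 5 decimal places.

Point 1:
  φ: 10.264′ = 0.171067°; total 0.171067
  S ⇒ negate
  λ: 8.82′ = 0.147000°; total 51.147000
  E → positive
Point 2:
  φ: 8.38′ = 0.139667°; total 31.139667
  S → negative
  Lon: 54.3301′ = 0.905502°; total 56.905502
  E → positive
Point 3:
  φ: 76 + 10.0827/60 = 76.168045
  N → positive
  λ: 5.564′ = 0.092733°; total 56.092733
  hemisphere W, so the sign is −
Point 4:
  Lat: 15.26′ = 0.254333°; total 7.254333
  S → negative
  Longitude: 30.526′ = 0.508767°; total 145.508767
  W ⇒ negate
Point 5:
  Latitude: split at 2 digits → 18° and 7.6985′; 18 + 7.6985/60 = 18.128308
  S → negative
  Lon: degrees = first 3 digits = 33, minutes = 42.975; 33 + 42.975/60 = 33.716250
  E → positive

1. -0.17107, 51.14700
2. -31.13967, 56.90550
3. 76.16805, -56.09273
4. -7.25433, -145.50877
5. -18.12831, 33.71625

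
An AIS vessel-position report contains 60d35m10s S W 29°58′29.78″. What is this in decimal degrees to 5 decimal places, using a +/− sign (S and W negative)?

Lat: 60° + 35/60 + 10/3600 = 60 + 0.583333 + 0.002778 = 60.586111
S → negative
Lon: 29 + 58/60 + 29.78/3600 = 29.974939
W → negative

-60.58611, -29.97494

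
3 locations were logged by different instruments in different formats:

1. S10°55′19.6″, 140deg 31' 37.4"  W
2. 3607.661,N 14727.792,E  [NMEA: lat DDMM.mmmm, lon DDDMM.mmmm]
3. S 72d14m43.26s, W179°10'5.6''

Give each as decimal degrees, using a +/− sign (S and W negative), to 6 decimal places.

1. -10.922111, -140.527056
2. 36.127683, 147.463200
3. -72.245350, -179.168222

Point 1:
  Latitude: 55′ + 19.6″ = 55.32667′; 10 + 55.32667/60 = 10.9221111
  S → negative
  Lon: 31′ + 37.4″ = 31.62333′; 140 + 31.62333/60 = 140.5270556
  W → negative
Point 2:
  Latitude: degrees = first 2 digits = 36, minutes = 7.661; 36 + 7.661/60 = 36.1276833
  N → positive
  Lon: split at 3 digits → 147° and 27.792′; 147 + 27.792/60 = 147.4632000
  E → positive
Point 3:
  Latitude: 14′ + 43.26″ = 14.72100′; 72 + 14.72100/60 = 72.2453500
  S → negative
  λ: 10′ + 5.6″ = 10.09333′; 179 + 10.09333/60 = 179.1682222
  W ⇒ negate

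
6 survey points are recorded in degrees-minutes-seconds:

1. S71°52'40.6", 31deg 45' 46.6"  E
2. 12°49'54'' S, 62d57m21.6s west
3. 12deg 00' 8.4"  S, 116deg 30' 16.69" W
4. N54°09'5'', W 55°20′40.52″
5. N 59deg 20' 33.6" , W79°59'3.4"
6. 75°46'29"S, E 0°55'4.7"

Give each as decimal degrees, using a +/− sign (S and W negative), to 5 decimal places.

1. -71.87794, 31.76294
2. -12.83167, -62.95600
3. -12.00233, -116.50464
4. 54.15139, -55.34459
5. 59.34267, -79.98428
6. -75.77472, 0.91797

Point 1:
  φ: 71 + 52/60 + 40.6/3600 = 71.877944
  hemisphere S, so the sign is −
  Lon: 45′ + 46.6″ = 45.77667′; 31 + 45.77667/60 = 31.762944
  E → positive
Point 2:
  φ: 12 + 49/60 + 54/3600 = 12.831667
  S → negative
  Longitude: 62° + 57/60 + 21.6/3600 = 62 + 0.950000 + 0.006000 = 62.956000
  hemisphere W, so the sign is −
Point 3:
  Lat: 12° + 0/60 + 8.4/3600 = 12 + 0.000000 + 0.002333 = 12.002333
  S ⇒ negate
  λ: 30′ + 16.69″ = 30.27817′; 116 + 30.27817/60 = 116.504636
  W ⇒ negate
Point 4:
  Latitude: 54° + 9/60 + 5/3600 = 54 + 0.150000 + 0.001389 = 54.151389
  N ⇒ keep positive
  Longitude: 20′ + 40.52″ = 20.67533′; 55 + 20.67533/60 = 55.344589
  W → negative
Point 5:
  Lat: 59 + 20/60 + 33.6/3600 = 59.342667
  N → positive
  λ: 59′ + 3.4″ = 59.05667′; 79 + 59.05667/60 = 79.984278
  W → negative
Point 6:
  Latitude: 75° + 46/60 + 29/3600 = 75 + 0.766667 + 0.008056 = 75.774722
  S ⇒ negate
  Longitude: 0 + 55/60 + 4.7/3600 = 0.917972
  E → positive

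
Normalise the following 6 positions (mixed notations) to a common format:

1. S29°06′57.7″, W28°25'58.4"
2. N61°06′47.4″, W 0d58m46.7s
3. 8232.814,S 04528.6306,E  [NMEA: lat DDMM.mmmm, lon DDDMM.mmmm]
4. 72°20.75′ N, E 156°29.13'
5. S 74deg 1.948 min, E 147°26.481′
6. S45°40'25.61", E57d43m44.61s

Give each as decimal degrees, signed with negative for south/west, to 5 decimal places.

1. -29.11603, -28.43289
2. 61.11317, -0.97964
3. -82.54690, 45.47718
4. 72.34583, 156.48550
5. -74.03247, 147.44135
6. -45.67378, 57.72906

Point 1:
  Latitude: 29 + 6/60 + 57.7/3600 = 29.116028
  S → negative
  λ: 25′ + 58.4″ = 25.97333′; 28 + 25.97333/60 = 28.432889
  hemisphere W, so the sign is −
Point 2:
  φ: 6′ + 47.4″ = 6.79000′; 61 + 6.79000/60 = 61.113167
  N ⇒ keep positive
  Longitude: 0 + 58/60 + 46.7/3600 = 0.979639
  W ⇒ negate
Point 3:
  φ: degrees = first 2 digits = 82, minutes = 32.814; 82 + 32.814/60 = 82.546900
  S ⇒ negate
  Lon: degrees = first 3 digits = 45, minutes = 28.6306; 45 + 28.6306/60 = 45.477177
  E → positive
Point 4:
  φ: 72 + 20.75/60 = 72.345833
  N → positive
  λ: 29.13′ = 0.485500°; total 156.485500
  E → positive
Point 5:
  Latitude: 74 + 1.948/60 = 74.032467
  S → negative
  λ: 147 + 26.481/60 = 147.441350
  E ⇒ keep positive
Point 6:
  Lat: 45° + 40/60 + 25.61/3600 = 45 + 0.666667 + 0.007114 = 45.673781
  S ⇒ negate
  Lon: 57 + 43/60 + 44.61/3600 = 57.729058
  E ⇒ keep positive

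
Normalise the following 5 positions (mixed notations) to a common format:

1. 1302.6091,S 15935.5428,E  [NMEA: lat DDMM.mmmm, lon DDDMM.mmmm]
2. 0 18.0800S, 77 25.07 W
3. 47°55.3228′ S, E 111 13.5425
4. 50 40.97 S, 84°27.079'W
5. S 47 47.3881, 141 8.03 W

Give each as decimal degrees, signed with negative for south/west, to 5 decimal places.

1. -13.04349, 159.59238
2. -0.30133, -77.41783
3. -47.92205, 111.22571
4. -50.68283, -84.45132
5. -47.78980, -141.13383

Point 1:
  φ: degrees = first 2 digits = 13, minutes = 2.6091; 13 + 2.6091/60 = 13.043485
  S → negative
  Lon: degrees = first 3 digits = 159, minutes = 35.5428; 159 + 35.5428/60 = 159.592380
  E ⇒ keep positive
Point 2:
  Lat: 0 + 18.08/60 = 0.301333
  S ⇒ negate
  Longitude: 77 + 25.07/60 = 77.417833
  hemisphere W, so the sign is −
Point 3:
  Lat: 55.3228′ = 0.922047°; total 47.922047
  hemisphere S, so the sign is −
  Lon: 13.5425′ = 0.225708°; total 111.225708
  E ⇒ keep positive
Point 4:
  φ: 50 + 40.97/60 = 50.682833
  S ⇒ negate
  Longitude: 27.079′ = 0.451317°; total 84.451317
  W ⇒ negate
Point 5:
  φ: 47 + 47.3881/60 = 47.789802
  S ⇒ negate
  Lon: 141 + 8.03/60 = 141.133833
  hemisphere W, so the sign is −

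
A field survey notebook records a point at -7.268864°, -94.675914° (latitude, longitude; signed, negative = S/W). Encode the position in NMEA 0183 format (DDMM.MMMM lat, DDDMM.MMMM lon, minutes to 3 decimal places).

Latitude is negative → S; |value| = 7.268864
Lat: 7° + 0.268864 × 60 = 7° 16.13184′
Longitude is negative → W; |value| = 94.675914
Lon: minutes = (94.675914 − 94) × 60 = 40.55484

0716.132,S / 09440.555,W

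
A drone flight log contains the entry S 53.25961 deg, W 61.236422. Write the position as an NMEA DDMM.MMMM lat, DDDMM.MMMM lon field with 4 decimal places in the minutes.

5315.5766,S / 06114.1853,W

Latitude: 53° + 0.259610 × 60 = 53° 15.576600′
Longitude: 61° + 0.236422 × 60 = 61° 14.185320′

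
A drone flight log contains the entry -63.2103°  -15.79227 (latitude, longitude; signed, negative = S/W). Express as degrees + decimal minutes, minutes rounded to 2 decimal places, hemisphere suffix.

Latitude is negative → S; |value| = 63.210300
Latitude: minutes = (63.210300 − 63) × 60 = 12.6180
Longitude is negative → W; |value| = 15.792270
Longitude: fractional part 0.792270 → 47.5362 minutes

63° 12.62′ S, 15° 47.54′ W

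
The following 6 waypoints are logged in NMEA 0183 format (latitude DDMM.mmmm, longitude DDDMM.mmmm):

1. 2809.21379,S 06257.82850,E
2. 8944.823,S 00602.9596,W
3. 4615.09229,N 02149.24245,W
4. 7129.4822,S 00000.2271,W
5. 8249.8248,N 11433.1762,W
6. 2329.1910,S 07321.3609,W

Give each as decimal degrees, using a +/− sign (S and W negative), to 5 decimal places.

Point 1:
  Latitude: degrees = first 2 digits = 28, minutes = 9.21379; 28 + 9.21379/60 = 28.153563
  S → negative
  Longitude: degrees = first 3 digits = 62, minutes = 57.8285; 62 + 57.8285/60 = 62.963808
  E ⇒ keep positive
Point 2:
  Lat: split at 2 digits → 89° and 44.823′; 89 + 44.823/60 = 89.747050
  S → negative
  Longitude: split at 3 digits → 006° and 2.9596′; 6 + 2.9596/60 = 6.049327
  W ⇒ negate
Point 3:
  Latitude: degrees = first 2 digits = 46, minutes = 15.09229; 46 + 15.09229/60 = 46.251538
  N ⇒ keep positive
  Longitude: split at 3 digits → 021° and 49.24245′; 21 + 49.24245/60 = 21.820708
  hemisphere W, so the sign is −
Point 4:
  φ: split at 2 digits → 71° and 29.4822′; 71 + 29.4822/60 = 71.491370
  S → negative
  Longitude: degrees = first 3 digits = 0, minutes = 0.2271; 0 + 0.2271/60 = 0.003785
  W ⇒ negate
Point 5:
  φ: degrees = first 2 digits = 82, minutes = 49.8248; 82 + 49.8248/60 = 82.830413
  N → positive
  Lon: degrees = first 3 digits = 114, minutes = 33.1762; 114 + 33.1762/60 = 114.552937
  W ⇒ negate
Point 6:
  Latitude: degrees = first 2 digits = 23, minutes = 29.191; 23 + 29.191/60 = 23.486517
  S ⇒ negate
  Lon: degrees = first 3 digits = 73, minutes = 21.3609; 73 + 21.3609/60 = 73.356015
  hemisphere W, so the sign is −

1. -28.15356, 62.96381
2. -89.74705, -6.04933
3. 46.25154, -21.82071
4. -71.49137, -0.00379
5. 82.83041, -114.55294
6. -23.48652, -73.35602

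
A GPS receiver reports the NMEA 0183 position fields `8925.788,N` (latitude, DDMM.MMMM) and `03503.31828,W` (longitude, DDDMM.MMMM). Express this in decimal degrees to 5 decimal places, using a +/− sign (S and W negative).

89.42980, -35.05530

Lat: degrees = first 2 digits = 89, minutes = 25.788; 89 + 25.788/60 = 89.429800
N ⇒ keep positive
Longitude: split at 3 digits → 035° and 3.31828′; 35 + 3.31828/60 = 35.055305
W ⇒ negate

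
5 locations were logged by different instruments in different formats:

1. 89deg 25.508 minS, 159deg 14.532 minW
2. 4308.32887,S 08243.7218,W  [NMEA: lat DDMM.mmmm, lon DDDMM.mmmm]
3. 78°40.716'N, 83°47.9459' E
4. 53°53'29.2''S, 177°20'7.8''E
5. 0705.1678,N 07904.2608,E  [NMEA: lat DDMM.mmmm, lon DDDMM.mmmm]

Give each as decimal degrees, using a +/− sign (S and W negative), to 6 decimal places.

1. -89.425133, -159.242200
2. -43.138815, -82.728697
3. 78.678600, 83.799098
4. -53.891444, 177.335500
5. 7.086130, 79.071013

Point 1:
  Latitude: 89 + 25.508/60 = 89.4251333
  S ⇒ negate
  Lon: 159 + 14.532/60 = 159.2422000
  hemisphere W, so the sign is −
Point 2:
  Latitude: split at 2 digits → 43° and 8.32887′; 43 + 8.32887/60 = 43.1388145
  S ⇒ negate
  Longitude: degrees = first 3 digits = 82, minutes = 43.7218; 82 + 43.7218/60 = 82.7286967
  hemisphere W, so the sign is −
Point 3:
  φ: 78 + 40.716/60 = 78.6786000
  N ⇒ keep positive
  λ: 47.9459′ = 0.799098°; total 83.7990983
  E ⇒ keep positive
Point 4:
  Latitude: 53 + 53/60 + 29.2/3600 = 53.8914444
  S → negative
  λ: 177° + 20/60 + 7.8/3600 = 177 + 0.333333 + 0.002167 = 177.3355000
  E → positive
Point 5:
  φ: split at 2 digits → 07° and 5.1678′; 7 + 5.1678/60 = 7.0861300
  N ⇒ keep positive
  λ: degrees = first 3 digits = 79, minutes = 4.2608; 79 + 4.2608/60 = 79.0710133
  E → positive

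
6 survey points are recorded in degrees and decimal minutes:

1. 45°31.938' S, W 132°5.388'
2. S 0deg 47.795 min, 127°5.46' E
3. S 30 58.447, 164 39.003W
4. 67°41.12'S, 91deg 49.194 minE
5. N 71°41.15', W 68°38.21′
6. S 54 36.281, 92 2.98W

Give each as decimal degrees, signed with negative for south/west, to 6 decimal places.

1. -45.532300, -132.089800
2. -0.796583, 127.091000
3. -30.974117, -164.650050
4. -67.685333, 91.819900
5. 71.685833, -68.636833
6. -54.604683, -92.049667

Point 1:
  φ: 31.938′ = 0.532300°; total 45.5323000
  S ⇒ negate
  Longitude: 132 + 5.388/60 = 132.0898000
  W ⇒ negate
Point 2:
  Lat: 47.795′ = 0.796583°; total 0.7965833
  S ⇒ negate
  Longitude: 5.46′ = 0.091000°; total 127.0910000
  E → positive
Point 3:
  Lat: 58.447′ = 0.974117°; total 30.9741167
  hemisphere S, so the sign is −
  Longitude: 164 + 39.003/60 = 164.6500500
  W → negative
Point 4:
  Lat: 41.12′ = 0.685333°; total 67.6853333
  S → negative
  λ: 49.194′ = 0.819900°; total 91.8199000
  E ⇒ keep positive
Point 5:
  Latitude: 71 + 41.15/60 = 71.6858333
  N ⇒ keep positive
  λ: 38.21′ = 0.636833°; total 68.6368333
  W ⇒ negate
Point 6:
  φ: 54 + 36.281/60 = 54.6046833
  hemisphere S, so the sign is −
  Longitude: 2.98′ = 0.049667°; total 92.0496667
  W → negative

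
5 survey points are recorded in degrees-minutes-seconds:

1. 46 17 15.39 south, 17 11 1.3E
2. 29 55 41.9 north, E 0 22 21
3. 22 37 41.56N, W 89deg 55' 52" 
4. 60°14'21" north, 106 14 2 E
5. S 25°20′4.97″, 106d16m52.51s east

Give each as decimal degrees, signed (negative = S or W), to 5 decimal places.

1. -46.28761, 17.18369
2. 29.92831, 0.37250
3. 22.62821, -89.93111
4. 60.23917, 106.23389
5. -25.33471, 106.28125

Point 1:
  Latitude: 46 + 17/60 + 15.39/3600 = 46.287608
  hemisphere S, so the sign is −
  Lon: 11′ + 1.3″ = 11.02167′; 17 + 11.02167/60 = 17.183694
  E → positive
Point 2:
  Latitude: 55′ + 41.9″ = 55.69833′; 29 + 55.69833/60 = 29.928306
  N → positive
  Longitude: 22′ + 21″ = 22.35000′; 0 + 22.35000/60 = 0.372500
  E → positive
Point 3:
  Latitude: 22 + 37/60 + 41.56/3600 = 22.628211
  N → positive
  λ: 89 + 55/60 + 52/3600 = 89.931111
  hemisphere W, so the sign is −
Point 4:
  φ: 60 + 14/60 + 21/3600 = 60.239167
  N ⇒ keep positive
  Lon: 106 + 14/60 + 2/3600 = 106.233889
  E → positive
Point 5:
  φ: 25 + 20/60 + 4.97/3600 = 25.334714
  S ⇒ negate
  Longitude: 106° + 16/60 + 52.51/3600 = 106 + 0.266667 + 0.014586 = 106.281253
  E → positive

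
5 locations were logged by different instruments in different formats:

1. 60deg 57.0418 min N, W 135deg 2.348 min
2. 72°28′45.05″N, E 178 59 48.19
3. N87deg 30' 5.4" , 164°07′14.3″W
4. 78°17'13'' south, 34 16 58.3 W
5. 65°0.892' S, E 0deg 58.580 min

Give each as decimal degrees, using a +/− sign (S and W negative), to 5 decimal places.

Point 1:
  Lat: 60 + 57.0418/60 = 60.950697
  N → positive
  Lon: 2.348′ = 0.039133°; total 135.039133
  W ⇒ negate
Point 2:
  Lat: 72° + 28/60 + 45.05/3600 = 72 + 0.466667 + 0.012514 = 72.479181
  N ⇒ keep positive
  λ: 178° + 59/60 + 48.19/3600 = 178 + 0.983333 + 0.013386 = 178.996719
  E → positive
Point 3:
  Lat: 87 + 30/60 + 5.4/3600 = 87.501500
  N ⇒ keep positive
  λ: 164 + 7/60 + 14.3/3600 = 164.120639
  hemisphere W, so the sign is −
Point 4:
  Latitude: 78° + 17/60 + 13/3600 = 78 + 0.283333 + 0.003611 = 78.286944
  S → negative
  λ: 16′ + 58.3″ = 16.97167′; 34 + 16.97167/60 = 34.282861
  W → negative
Point 5:
  φ: 65 + 0.892/60 = 65.014867
  S ⇒ negate
  λ: 58.58′ = 0.976333°; total 0.976333
  E → positive

1. 60.95070, -135.03913
2. 72.47918, 178.99672
3. 87.50150, -164.12064
4. -78.28694, -34.28286
5. -65.01487, 0.97633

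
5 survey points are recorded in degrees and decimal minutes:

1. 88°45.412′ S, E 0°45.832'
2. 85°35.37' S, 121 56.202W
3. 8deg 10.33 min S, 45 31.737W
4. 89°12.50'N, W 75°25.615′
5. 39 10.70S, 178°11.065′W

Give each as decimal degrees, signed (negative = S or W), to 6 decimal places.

1. -88.756867, 0.763867
2. -85.589500, -121.936700
3. -8.172167, -45.528950
4. 89.208333, -75.426917
5. -39.178333, -178.184417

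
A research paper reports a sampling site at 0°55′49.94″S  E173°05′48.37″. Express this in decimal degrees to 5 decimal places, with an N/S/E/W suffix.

0.93054° S, 173.09677° E

φ: 0 + 55/60 + 49.94/3600 = 0.930539
λ: 173° + 5/60 + 48.37/3600 = 173 + 0.083333 + 0.013436 = 173.096769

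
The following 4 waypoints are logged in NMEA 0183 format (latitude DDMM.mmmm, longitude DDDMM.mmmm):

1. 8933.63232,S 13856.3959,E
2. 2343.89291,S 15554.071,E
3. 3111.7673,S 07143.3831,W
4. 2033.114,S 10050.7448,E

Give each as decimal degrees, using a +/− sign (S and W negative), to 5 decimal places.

1. -89.56054, 138.93993
2. -23.73155, 155.90118
3. -31.19612, -71.72305
4. -20.55190, 100.84575

Point 1:
  Lat: degrees = first 2 digits = 89, minutes = 33.63232; 89 + 33.63232/60 = 89.560539
  S → negative
  Lon: degrees = first 3 digits = 138, minutes = 56.3959; 138 + 56.3959/60 = 138.939932
  E → positive
Point 2:
  Lat: degrees = first 2 digits = 23, minutes = 43.89291; 23 + 43.89291/60 = 23.731549
  S → negative
  λ: degrees = first 3 digits = 155, minutes = 54.071; 155 + 54.071/60 = 155.901183
  E → positive
Point 3:
  φ: split at 2 digits → 31° and 11.7673′; 31 + 11.7673/60 = 31.196122
  S ⇒ negate
  Lon: split at 3 digits → 071° and 43.3831′; 71 + 43.3831/60 = 71.723052
  W ⇒ negate
Point 4:
  Latitude: split at 2 digits → 20° and 33.114′; 20 + 33.114/60 = 20.551900
  hemisphere S, so the sign is −
  Longitude: degrees = first 3 digits = 100, minutes = 50.7448; 100 + 50.7448/60 = 100.845747
  E → positive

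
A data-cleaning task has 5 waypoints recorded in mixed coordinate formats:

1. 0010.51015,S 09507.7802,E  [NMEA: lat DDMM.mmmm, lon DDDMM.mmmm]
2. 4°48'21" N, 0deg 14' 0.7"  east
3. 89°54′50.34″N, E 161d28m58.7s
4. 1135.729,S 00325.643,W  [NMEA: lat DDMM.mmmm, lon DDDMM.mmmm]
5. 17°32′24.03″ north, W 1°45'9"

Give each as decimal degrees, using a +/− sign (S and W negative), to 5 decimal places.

Point 1:
  Lat: split at 2 digits → 00° and 10.51015′; 0 + 10.51015/60 = 0.175169
  S ⇒ negate
  Lon: split at 3 digits → 095° and 7.7802′; 95 + 7.7802/60 = 95.129670
  E → positive
Point 2:
  φ: 48′ + 21″ = 48.35000′; 4 + 48.35000/60 = 4.805833
  N ⇒ keep positive
  Longitude: 0° + 14/60 + 0.7/3600 = 0 + 0.233333 + 0.000194 = 0.233528
  E ⇒ keep positive
Point 3:
  Latitude: 89° + 54/60 + 50.34/3600 = 89 + 0.900000 + 0.013983 = 89.913983
  N → positive
  λ: 161° + 28/60 + 58.7/3600 = 161 + 0.466667 + 0.016306 = 161.482972
  E ⇒ keep positive
Point 4:
  Latitude: degrees = first 2 digits = 11, minutes = 35.729; 11 + 35.729/60 = 11.595483
  S → negative
  Longitude: degrees = first 3 digits = 3, minutes = 25.643; 3 + 25.643/60 = 3.427383
  W → negative
Point 5:
  Latitude: 17 + 32/60 + 24.03/3600 = 17.540008
  N → positive
  λ: 1 + 45/60 + 9/3600 = 1.752500
  hemisphere W, so the sign is −

1. -0.17517, 95.12967
2. 4.80583, 0.23353
3. 89.91398, 161.48297
4. -11.59548, -3.42738
5. 17.54001, -1.75250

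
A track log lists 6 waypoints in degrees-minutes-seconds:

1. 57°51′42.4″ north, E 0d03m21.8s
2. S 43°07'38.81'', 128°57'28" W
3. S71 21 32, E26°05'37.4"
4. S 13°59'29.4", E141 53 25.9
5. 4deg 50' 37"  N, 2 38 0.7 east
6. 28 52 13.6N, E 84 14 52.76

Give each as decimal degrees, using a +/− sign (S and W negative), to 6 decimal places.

1. 57.861778, 0.056056
2. -43.127447, -128.957778
3. -71.358889, 26.093722
4. -13.991500, 141.890528
5. 4.843611, 2.633528
6. 28.870444, 84.247989

Point 1:
  Latitude: 51′ + 42.4″ = 51.70667′; 57 + 51.70667/60 = 57.8617778
  N ⇒ keep positive
  Lon: 0 + 3/60 + 21.8/3600 = 0.0560556
  E ⇒ keep positive
Point 2:
  φ: 7′ + 38.81″ = 7.64683′; 43 + 7.64683/60 = 43.1274472
  hemisphere S, so the sign is −
  Lon: 128° + 57/60 + 28/3600 = 128 + 0.950000 + 0.007778 = 128.9577778
  hemisphere W, so the sign is −
Point 3:
  φ: 21′ + 32″ = 21.53333′; 71 + 21.53333/60 = 71.3588889
  S → negative
  λ: 5′ + 37.4″ = 5.62333′; 26 + 5.62333/60 = 26.0937222
  E ⇒ keep positive
Point 4:
  Lat: 59′ + 29.4″ = 59.49000′; 13 + 59.49000/60 = 13.9915000
  hemisphere S, so the sign is −
  λ: 53′ + 25.9″ = 53.43167′; 141 + 53.43167/60 = 141.8905278
  E → positive
Point 5:
  φ: 4 + 50/60 + 37/3600 = 4.8436111
  N → positive
  Longitude: 2 + 38/60 + 0.7/3600 = 2.6335278
  E ⇒ keep positive
Point 6:
  φ: 28° + 52/60 + 13.6/3600 = 28 + 0.866667 + 0.003778 = 28.8704444
  N → positive
  λ: 14′ + 52.76″ = 14.87933′; 84 + 14.87933/60 = 84.2479889
  E → positive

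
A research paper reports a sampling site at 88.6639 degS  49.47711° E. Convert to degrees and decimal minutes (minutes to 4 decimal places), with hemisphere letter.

88° 39.8340′ S, 49° 28.6266′ E

Lat: minutes = (88.663900 − 88) × 60 = 39.834000
Longitude: 49° + 0.477110 × 60 = 49° 28.626600′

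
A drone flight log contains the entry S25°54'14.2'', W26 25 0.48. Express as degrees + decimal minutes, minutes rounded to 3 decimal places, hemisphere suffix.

25° 54.237′ S, 26° 25.008′ W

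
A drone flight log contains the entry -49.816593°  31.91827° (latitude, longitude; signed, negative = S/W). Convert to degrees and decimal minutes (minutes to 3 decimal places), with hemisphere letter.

49° 48.996′ S, 31° 55.096′ E

Latitude is negative → S; |value| = 49.816593
Latitude: fractional part 0.816593 → 48.99558 minutes
λ: 31° + 0.918270 × 60 = 31° 55.09620′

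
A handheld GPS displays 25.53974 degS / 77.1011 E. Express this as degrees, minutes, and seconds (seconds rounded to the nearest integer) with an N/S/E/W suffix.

25°32′23″ S, 77°06′4″ E

Lat: whole degrees 25; 32.38440′ → 32′ and 23.06″
Longitude: whole degrees 77; 6.06600′ → 6′ and 3.96″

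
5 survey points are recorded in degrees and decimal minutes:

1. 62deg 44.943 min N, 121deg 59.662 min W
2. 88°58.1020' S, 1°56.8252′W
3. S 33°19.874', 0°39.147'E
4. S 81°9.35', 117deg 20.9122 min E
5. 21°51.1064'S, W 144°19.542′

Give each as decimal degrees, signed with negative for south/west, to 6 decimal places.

1. 62.749050, -121.994367
2. -88.968367, -1.947087
3. -33.331233, 0.652450
4. -81.155833, 117.348537
5. -21.851773, -144.325700

Point 1:
  Latitude: 62 + 44.943/60 = 62.7490500
  N ⇒ keep positive
  Lon: 59.662′ = 0.994367°; total 121.9943667
  W → negative
Point 2:
  Latitude: 58.102′ = 0.968367°; total 88.9683667
  S → negative
  Longitude: 1 + 56.8252/60 = 1.9470867
  W ⇒ negate
Point 3:
  Latitude: 33 + 19.874/60 = 33.3312333
  S → negative
  λ: 0 + 39.147/60 = 0.6524500
  E → positive
Point 4:
  φ: 9.35′ = 0.155833°; total 81.1558333
  hemisphere S, so the sign is −
  Longitude: 117 + 20.9122/60 = 117.3485367
  E → positive
Point 5:
  Lat: 21 + 51.1064/60 = 21.8517733
  S → negative
  λ: 144 + 19.542/60 = 144.3257000
  W ⇒ negate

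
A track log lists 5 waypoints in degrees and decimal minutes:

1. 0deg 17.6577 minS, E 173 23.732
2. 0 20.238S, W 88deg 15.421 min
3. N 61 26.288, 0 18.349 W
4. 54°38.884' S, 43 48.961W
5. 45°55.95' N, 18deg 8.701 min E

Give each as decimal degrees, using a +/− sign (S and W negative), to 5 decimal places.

1. -0.29430, 173.39553
2. -0.33730, -88.25702
3. 61.43813, -0.30582
4. -54.64807, -43.81602
5. 45.93250, 18.14502

Point 1:
  φ: 17.6577′ = 0.294295°; total 0.294295
  S ⇒ negate
  Lon: 173 + 23.732/60 = 173.395533
  E → positive
Point 2:
  Latitude: 0 + 20.238/60 = 0.337300
  S ⇒ negate
  λ: 15.421′ = 0.257017°; total 88.257017
  W ⇒ negate
Point 3:
  φ: 26.288′ = 0.438133°; total 61.438133
  N ⇒ keep positive
  Lon: 18.349′ = 0.305817°; total 0.305817
  hemisphere W, so the sign is −
Point 4:
  φ: 54 + 38.884/60 = 54.648067
  S → negative
  λ: 48.961′ = 0.816017°; total 43.816017
  W ⇒ negate
Point 5:
  φ: 55.95′ = 0.932500°; total 45.932500
  N ⇒ keep positive
  λ: 8.701′ = 0.145017°; total 18.145017
  E → positive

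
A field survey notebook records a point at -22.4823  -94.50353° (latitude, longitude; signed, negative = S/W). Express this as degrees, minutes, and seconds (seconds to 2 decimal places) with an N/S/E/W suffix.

22°28′56.28″ S, 94°30′12.71″ W

Latitude is negative → S; |value| = 22.482300
Lat: whole degrees 22; 28.93800′ → 28′ and 56.2800″
Longitude is negative → W; |value| = 94.503530
Longitude: 0.503530 × 60 = 30.21180′ → 30′, remainder × 60 = 12.7080″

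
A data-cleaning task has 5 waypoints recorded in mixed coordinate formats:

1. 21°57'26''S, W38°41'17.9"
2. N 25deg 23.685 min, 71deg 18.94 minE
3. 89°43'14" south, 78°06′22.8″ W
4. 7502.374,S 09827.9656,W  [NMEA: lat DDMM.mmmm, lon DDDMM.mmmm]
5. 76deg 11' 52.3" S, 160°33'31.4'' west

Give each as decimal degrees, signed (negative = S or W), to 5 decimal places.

1. -21.95722, -38.68831
2. 25.39475, 71.31567
3. -89.72056, -78.10633
4. -75.03957, -98.46609
5. -76.19786, -160.55872

Point 1:
  Latitude: 21° + 57/60 + 26/3600 = 21 + 0.950000 + 0.007222 = 21.957222
  hemisphere S, so the sign is −
  Lon: 38 + 41/60 + 17.9/3600 = 38.688306
  W → negative
Point 2:
  Latitude: 25 + 23.685/60 = 25.394750
  N → positive
  Longitude: 18.94′ = 0.315667°; total 71.315667
  E → positive
Point 3:
  φ: 89 + 43/60 + 14/3600 = 89.720556
  S ⇒ negate
  Lon: 78 + 6/60 + 22.8/3600 = 78.106333
  hemisphere W, so the sign is −
Point 4:
  φ: degrees = first 2 digits = 75, minutes = 2.374; 75 + 2.374/60 = 75.039567
  S → negative
  λ: degrees = first 3 digits = 98, minutes = 27.9656; 98 + 27.9656/60 = 98.466093
  W ⇒ negate
Point 5:
  Latitude: 76 + 11/60 + 52.3/3600 = 76.197861
  hemisphere S, so the sign is −
  Lon: 160° + 33/60 + 31.4/3600 = 160 + 0.550000 + 0.008722 = 160.558722
  W ⇒ negate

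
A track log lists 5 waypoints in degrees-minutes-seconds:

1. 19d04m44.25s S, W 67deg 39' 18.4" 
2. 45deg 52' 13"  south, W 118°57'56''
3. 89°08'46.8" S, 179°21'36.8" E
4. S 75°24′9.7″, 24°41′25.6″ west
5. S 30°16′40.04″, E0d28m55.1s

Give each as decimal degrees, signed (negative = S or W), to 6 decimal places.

1. -19.078958, -67.655111
2. -45.870278, -118.965556
3. -89.146333, 179.360222
4. -75.402694, -24.690444
5. -30.277789, 0.481972

Point 1:
  Latitude: 19 + 4/60 + 44.25/3600 = 19.0789583
  hemisphere S, so the sign is −
  Lon: 67° + 39/60 + 18.4/3600 = 67 + 0.650000 + 0.005111 = 67.6551111
  W ⇒ negate
Point 2:
  Lat: 45 + 52/60 + 13/3600 = 45.8702778
  S ⇒ negate
  λ: 57′ + 56″ = 57.93333′; 118 + 57.93333/60 = 118.9655556
  hemisphere W, so the sign is −
Point 3:
  φ: 89 + 8/60 + 46.8/3600 = 89.1463333
  hemisphere S, so the sign is −
  Longitude: 179 + 21/60 + 36.8/3600 = 179.3602222
  E ⇒ keep positive
Point 4:
  Lat: 75 + 24/60 + 9.7/3600 = 75.4026944
  S ⇒ negate
  Longitude: 24° + 41/60 + 25.6/3600 = 24 + 0.683333 + 0.007111 = 24.6904444
  W → negative
Point 5:
  Latitude: 30 + 16/60 + 40.04/3600 = 30.2777889
  hemisphere S, so the sign is −
  λ: 0° + 28/60 + 55.1/3600 = 0 + 0.466667 + 0.015306 = 0.4819722
  E → positive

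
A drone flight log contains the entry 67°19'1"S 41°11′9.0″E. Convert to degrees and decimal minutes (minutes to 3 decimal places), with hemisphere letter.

Latitude: 19 + 1/60 = 19.01667′
Longitude: seconds/60 = 0.15000; minutes = 11 + 0.15000 = 11.15000

67° 19.017′ S, 41° 11.150′ E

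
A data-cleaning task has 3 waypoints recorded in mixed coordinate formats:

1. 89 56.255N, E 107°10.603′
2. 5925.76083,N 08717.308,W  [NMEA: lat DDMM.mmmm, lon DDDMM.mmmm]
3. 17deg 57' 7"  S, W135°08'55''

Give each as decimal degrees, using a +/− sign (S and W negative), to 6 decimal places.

Point 1:
  φ: 56.255′ = 0.937583°; total 89.9375833
  N ⇒ keep positive
  λ: 10.603′ = 0.176717°; total 107.1767167
  E → positive
Point 2:
  Lat: degrees = first 2 digits = 59, minutes = 25.76083; 59 + 25.76083/60 = 59.4293472
  N ⇒ keep positive
  λ: degrees = first 3 digits = 87, minutes = 17.308; 87 + 17.308/60 = 87.2884667
  W ⇒ negate
Point 3:
  Latitude: 17° + 57/60 + 7/3600 = 17 + 0.950000 + 0.001944 = 17.9519444
  S → negative
  λ: 135 + 8/60 + 55/3600 = 135.1486111
  W ⇒ negate

1. 89.937583, 107.176717
2. 59.429347, -87.288467
3. -17.951944, -135.148611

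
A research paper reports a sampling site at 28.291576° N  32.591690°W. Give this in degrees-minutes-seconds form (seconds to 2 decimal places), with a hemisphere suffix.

28°17′29.67″ N, 32°35′30.08″ W

Latitude: 0.291576 × 60 = 17.49456′ → 17′, remainder × 60 = 29.6736″
λ: 0.591690 × 60 = 35.50140′ → 35′, remainder × 60 = 30.0840″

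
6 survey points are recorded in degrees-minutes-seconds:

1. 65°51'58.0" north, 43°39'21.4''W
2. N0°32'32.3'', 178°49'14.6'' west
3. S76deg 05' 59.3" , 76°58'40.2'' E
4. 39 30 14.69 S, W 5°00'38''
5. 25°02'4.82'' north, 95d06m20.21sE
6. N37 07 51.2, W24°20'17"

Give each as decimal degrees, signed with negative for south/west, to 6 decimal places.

Point 1:
  φ: 65 + 51/60 + 58/3600 = 65.8661111
  N → positive
  λ: 43° + 39/60 + 21.4/3600 = 43 + 0.650000 + 0.005944 = 43.6559444
  hemisphere W, so the sign is −
Point 2:
  Lat: 32′ + 32.3″ = 32.53833′; 0 + 32.53833/60 = 0.5423056
  N ⇒ keep positive
  Longitude: 178° + 49/60 + 14.6/3600 = 178 + 0.816667 + 0.004056 = 178.8207222
  hemisphere W, so the sign is −
Point 3:
  Latitude: 76 + 5/60 + 59.3/3600 = 76.0998056
  hemisphere S, so the sign is −
  Longitude: 76 + 58/60 + 40.2/3600 = 76.9778333
  E → positive
Point 4:
  φ: 30′ + 14.69″ = 30.24483′; 39 + 30.24483/60 = 39.5040806
  hemisphere S, so the sign is −
  Lon: 5° + 0/60 + 38/3600 = 5 + 0.000000 + 0.010556 = 5.0105556
  hemisphere W, so the sign is −
Point 5:
  Lat: 2′ + 4.82″ = 2.08033′; 25 + 2.08033/60 = 25.0346722
  N ⇒ keep positive
  Lon: 95 + 6/60 + 20.21/3600 = 95.1056139
  E ⇒ keep positive
Point 6:
  Latitude: 37 + 7/60 + 51.2/3600 = 37.1308889
  N → positive
  Longitude: 24 + 20/60 + 17/3600 = 24.3380556
  W ⇒ negate

1. 65.866111, -43.655944
2. 0.542306, -178.820722
3. -76.099806, 76.977833
4. -39.504081, -5.010556
5. 25.034672, 95.105614
6. 37.130889, -24.338056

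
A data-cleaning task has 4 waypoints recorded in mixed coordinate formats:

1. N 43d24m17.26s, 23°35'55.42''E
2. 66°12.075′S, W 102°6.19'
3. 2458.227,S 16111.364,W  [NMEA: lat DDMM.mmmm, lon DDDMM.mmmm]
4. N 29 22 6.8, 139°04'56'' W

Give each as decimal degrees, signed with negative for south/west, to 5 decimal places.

Point 1:
  Latitude: 24′ + 17.26″ = 24.28767′; 43 + 24.28767/60 = 43.404794
  N ⇒ keep positive
  Lon: 23 + 35/60 + 55.42/3600 = 23.598728
  E ⇒ keep positive
Point 2:
  φ: 12.075′ = 0.201250°; total 66.201250
  S ⇒ negate
  Longitude: 6.19′ = 0.103167°; total 102.103167
  hemisphere W, so the sign is −
Point 3:
  Lat: split at 2 digits → 24° and 58.227′; 24 + 58.227/60 = 24.970450
  S → negative
  λ: degrees = first 3 digits = 161, minutes = 11.364; 161 + 11.364/60 = 161.189400
  W ⇒ negate
Point 4:
  Latitude: 29 + 22/60 + 6.8/3600 = 29.368556
  N → positive
  Longitude: 4′ + 56″ = 4.93333′; 139 + 4.93333/60 = 139.082222
  hemisphere W, so the sign is −

1. 43.40479, 23.59873
2. -66.20125, -102.10317
3. -24.97045, -161.18940
4. 29.36856, -139.08222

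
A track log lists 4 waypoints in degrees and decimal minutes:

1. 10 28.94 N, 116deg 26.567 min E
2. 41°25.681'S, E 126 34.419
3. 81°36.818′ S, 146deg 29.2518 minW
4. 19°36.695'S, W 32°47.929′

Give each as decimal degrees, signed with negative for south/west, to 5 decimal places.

Point 1:
  Lat: 10 + 28.94/60 = 10.482333
  N → positive
  Longitude: 26.567′ = 0.442783°; total 116.442783
  E → positive
Point 2:
  Latitude: 41 + 25.681/60 = 41.428017
  hemisphere S, so the sign is −
  λ: 126 + 34.419/60 = 126.573650
  E ⇒ keep positive
Point 3:
  Latitude: 81 + 36.818/60 = 81.613633
  hemisphere S, so the sign is −
  λ: 29.2518′ = 0.487530°; total 146.487530
  hemisphere W, so the sign is −
Point 4:
  Lat: 36.695′ = 0.611583°; total 19.611583
  S ⇒ negate
  λ: 32 + 47.929/60 = 32.798817
  hemisphere W, so the sign is −

1. 10.48233, 116.44278
2. -41.42802, 126.57365
3. -81.61363, -146.48753
4. -19.61158, -32.79882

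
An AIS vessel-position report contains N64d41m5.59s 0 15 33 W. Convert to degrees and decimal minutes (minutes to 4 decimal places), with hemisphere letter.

Latitude: 41 + 5.59/60 = 41.093167′
Longitude: seconds/60 = 0.55000; minutes = 15 + 0.55000 = 15.550000

64° 41.0932′ N, 0° 15.5500′ W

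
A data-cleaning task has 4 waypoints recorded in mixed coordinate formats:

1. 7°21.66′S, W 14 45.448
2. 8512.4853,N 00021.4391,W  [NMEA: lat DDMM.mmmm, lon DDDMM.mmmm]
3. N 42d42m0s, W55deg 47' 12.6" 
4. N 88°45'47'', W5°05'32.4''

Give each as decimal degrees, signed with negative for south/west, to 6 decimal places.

Point 1:
  Lat: 21.66′ = 0.361000°; total 7.3610000
  S ⇒ negate
  Longitude: 45.448′ = 0.757467°; total 14.7574667
  W → negative
Point 2:
  Lat: degrees = first 2 digits = 85, minutes = 12.4853; 85 + 12.4853/60 = 85.2080883
  N ⇒ keep positive
  λ: degrees = first 3 digits = 0, minutes = 21.4391; 0 + 21.4391/60 = 0.3573183
  hemisphere W, so the sign is −
Point 3:
  Latitude: 42° + 42/60 + 0/3600 = 42 + 0.700000 + 0.000000 = 42.7000000
  N → positive
  λ: 55 + 47/60 + 12.6/3600 = 55.7868333
  hemisphere W, so the sign is −
Point 4:
  Lat: 88 + 45/60 + 47/3600 = 88.7630556
  N → positive
  λ: 5° + 5/60 + 32.4/3600 = 5 + 0.083333 + 0.009000 = 5.0923333
  W ⇒ negate

1. -7.361000, -14.757467
2. 85.208088, -0.357318
3. 42.700000, -55.786833
4. 88.763056, -5.092333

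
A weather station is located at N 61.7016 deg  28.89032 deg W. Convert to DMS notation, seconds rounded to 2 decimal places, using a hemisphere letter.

61°42′5.76″ N, 28°53′25.15″ W

Lat: 0.701600° → 42.09600′; 0.09600 × 60 = 5.7600″
λ: whole degrees 28; 53.41920′ → 53′ and 25.1520″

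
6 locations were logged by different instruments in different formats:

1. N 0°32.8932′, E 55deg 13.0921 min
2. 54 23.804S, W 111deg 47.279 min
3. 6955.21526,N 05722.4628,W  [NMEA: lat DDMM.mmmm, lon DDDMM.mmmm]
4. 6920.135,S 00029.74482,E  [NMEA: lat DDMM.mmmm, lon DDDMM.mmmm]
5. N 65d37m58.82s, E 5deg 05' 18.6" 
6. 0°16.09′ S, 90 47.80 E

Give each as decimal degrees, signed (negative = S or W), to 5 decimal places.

1. 0.54822, 55.21820
2. -54.39673, -111.78798
3. 69.92025, -57.37438
4. -69.33558, 0.49575
5. 65.63301, 5.08850
6. -0.26817, 90.79667

Point 1:
  Latitude: 0 + 32.8932/60 = 0.548220
  N ⇒ keep positive
  Lon: 13.0921′ = 0.218202°; total 55.218202
  E ⇒ keep positive
Point 2:
  Latitude: 54 + 23.804/60 = 54.396733
  S → negative
  Longitude: 47.279′ = 0.787983°; total 111.787983
  hemisphere W, so the sign is −
Point 3:
  Latitude: degrees = first 2 digits = 69, minutes = 55.21526; 69 + 55.21526/60 = 69.920254
  N ⇒ keep positive
  Longitude: split at 3 digits → 057° and 22.4628′; 57 + 22.4628/60 = 57.374380
  W → negative
Point 4:
  Latitude: split at 2 digits → 69° and 20.135′; 69 + 20.135/60 = 69.335583
  S ⇒ negate
  Longitude: split at 3 digits → 000° and 29.74482′; 0 + 29.74482/60 = 0.495747
  E ⇒ keep positive
Point 5:
  Latitude: 65° + 37/60 + 58.82/3600 = 65 + 0.616667 + 0.016339 = 65.633006
  N ⇒ keep positive
  λ: 5° + 5/60 + 18.6/3600 = 5 + 0.083333 + 0.005167 = 5.088500
  E ⇒ keep positive
Point 6:
  φ: 16.09′ = 0.268167°; total 0.268167
  hemisphere S, so the sign is −
  Lon: 90 + 47.8/60 = 90.796667
  E ⇒ keep positive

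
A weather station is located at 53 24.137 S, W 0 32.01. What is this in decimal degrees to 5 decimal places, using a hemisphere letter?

53.40228° S, 0.53350° W

φ: 53 + 24.137/60 = 53.402283
λ: 0 + 32.01/60 = 0.533500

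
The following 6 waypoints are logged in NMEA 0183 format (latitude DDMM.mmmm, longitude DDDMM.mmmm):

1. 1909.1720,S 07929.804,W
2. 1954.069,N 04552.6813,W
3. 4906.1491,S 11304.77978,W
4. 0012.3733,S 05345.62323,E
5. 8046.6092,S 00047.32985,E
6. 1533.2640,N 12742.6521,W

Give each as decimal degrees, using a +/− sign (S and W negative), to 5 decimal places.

1. -19.15287, -79.49673
2. 19.90115, -45.87802
3. -49.10249, -113.07966
4. -0.20622, 53.76039
5. -80.77682, 0.78883
6. 15.55440, -127.71087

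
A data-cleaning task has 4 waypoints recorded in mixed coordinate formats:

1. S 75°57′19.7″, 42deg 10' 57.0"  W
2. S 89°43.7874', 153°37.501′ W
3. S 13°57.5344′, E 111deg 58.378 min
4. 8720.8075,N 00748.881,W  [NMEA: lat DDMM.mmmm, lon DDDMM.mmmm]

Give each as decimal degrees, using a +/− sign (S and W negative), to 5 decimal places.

Point 1:
  φ: 57′ + 19.7″ = 57.32833′; 75 + 57.32833/60 = 75.955472
  S → negative
  Lon: 42 + 10/60 + 57/3600 = 42.182500
  hemisphere W, so the sign is −
Point 2:
  φ: 89 + 43.7874/60 = 89.729790
  S → negative
  λ: 153 + 37.501/60 = 153.625017
  hemisphere W, so the sign is −
Point 3:
  φ: 57.5344′ = 0.958907°; total 13.958907
  S → negative
  λ: 111 + 58.378/60 = 111.972967
  E ⇒ keep positive
Point 4:
  Latitude: split at 2 digits → 87° and 20.8075′; 87 + 20.8075/60 = 87.346792
  N ⇒ keep positive
  Longitude: split at 3 digits → 007° and 48.881′; 7 + 48.881/60 = 7.814683
  hemisphere W, so the sign is −

1. -75.95547, -42.18250
2. -89.72979, -153.62502
3. -13.95891, 111.97297
4. 87.34679, -7.81468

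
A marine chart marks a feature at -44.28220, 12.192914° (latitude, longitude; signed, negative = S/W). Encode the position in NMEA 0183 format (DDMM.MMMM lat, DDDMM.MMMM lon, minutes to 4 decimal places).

4416.9320,S / 01211.5748,E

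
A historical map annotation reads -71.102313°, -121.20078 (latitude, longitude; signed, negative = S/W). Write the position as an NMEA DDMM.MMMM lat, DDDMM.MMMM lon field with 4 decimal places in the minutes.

Latitude is negative → S; |value| = 71.102313
Lat: 71° + 0.102313 × 60 = 71° 6.138780′
Longitude is negative → W; |value| = 121.200780
λ: minutes = (121.200780 − 121) × 60 = 12.046800

7106.1388,S / 12112.0468,W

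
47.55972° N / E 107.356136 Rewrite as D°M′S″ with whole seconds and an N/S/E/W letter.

47°33′35″ N, 107°21′22″ E

Latitude: 0.559720 × 60 = 33.58320′ → 33′, remainder × 60 = 34.99″
Longitude: 0.356136° → 21.36816′; 0.36816 × 60 = 22.09″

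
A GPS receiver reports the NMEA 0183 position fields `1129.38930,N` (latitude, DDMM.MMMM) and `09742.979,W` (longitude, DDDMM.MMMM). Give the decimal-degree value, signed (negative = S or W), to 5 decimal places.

φ: degrees = first 2 digits = 11, minutes = 29.3893; 11 + 29.3893/60 = 11.489822
N ⇒ keep positive
Lon: degrees = first 3 digits = 97, minutes = 42.979; 97 + 42.979/60 = 97.716317
hemisphere W, so the sign is −

11.48982, -97.71632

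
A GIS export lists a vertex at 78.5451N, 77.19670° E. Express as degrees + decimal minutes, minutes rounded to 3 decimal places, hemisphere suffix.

78° 32.706′ N, 77° 11.802′ E

φ: fractional part 0.545100 → 32.70600 minutes
Longitude: fractional part 0.196700 → 11.80200 minutes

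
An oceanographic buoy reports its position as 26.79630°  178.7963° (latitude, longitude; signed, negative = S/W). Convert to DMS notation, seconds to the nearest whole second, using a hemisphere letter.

φ: whole degrees 26; 47.77800′ → 47′ and 46.68″
Longitude: 0.796300 × 60 = 47.77800′ → 47′, remainder × 60 = 46.68″

26°47′47″ N, 178°47′47″ E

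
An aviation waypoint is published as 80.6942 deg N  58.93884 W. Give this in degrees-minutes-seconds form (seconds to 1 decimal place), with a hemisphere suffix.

Lat: 0.694200 × 60 = 41.65200′ → 41′, remainder × 60 = 39.120″
λ: 0.938840 × 60 = 56.33040′ → 56′, remainder × 60 = 19.824″

80°41′39.1″ N, 58°56′19.8″ W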